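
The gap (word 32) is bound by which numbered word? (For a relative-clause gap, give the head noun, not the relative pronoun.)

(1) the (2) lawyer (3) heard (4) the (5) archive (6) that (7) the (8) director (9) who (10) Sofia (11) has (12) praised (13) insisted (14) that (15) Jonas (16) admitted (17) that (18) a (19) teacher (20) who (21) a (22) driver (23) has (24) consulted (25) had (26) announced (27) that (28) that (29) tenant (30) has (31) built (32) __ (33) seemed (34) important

5

The gap at 32 is the object of "built", inside a relative clause.
The relative pronoun is "that" (word 6); it is bound by the head noun immediately before it.
Its filler is the head noun "archive", at word 5.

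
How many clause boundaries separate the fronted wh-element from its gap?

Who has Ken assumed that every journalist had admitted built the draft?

"who" is extracted from the subject of "built".
Boundaries crossed, outermost first: [that], [Ø] — 2 in total.

2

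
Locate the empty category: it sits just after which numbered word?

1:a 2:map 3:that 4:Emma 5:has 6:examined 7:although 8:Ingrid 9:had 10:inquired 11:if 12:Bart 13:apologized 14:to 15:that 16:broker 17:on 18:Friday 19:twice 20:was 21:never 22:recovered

The displaced element is "a map" (word 2).
It functions as the direct object of "examined", so the gap sits immediately after word 6 ("examined").
Base order: Emma has examined a map although Ingrid had inquired if Bart apologized to that broker on Friday twice.

6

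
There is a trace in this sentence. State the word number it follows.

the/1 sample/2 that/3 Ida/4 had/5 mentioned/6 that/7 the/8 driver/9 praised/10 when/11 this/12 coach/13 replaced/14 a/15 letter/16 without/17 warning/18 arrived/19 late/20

10

The displaced element is "the sample" (word 2).
It is linked across 1 clause boundary (that).
It functions as the direct object of "praised", so the gap sits immediately after word 10 ("praised").
Base order: Ida had mentioned that the driver praised the sample when this coach replaced a letter without warning.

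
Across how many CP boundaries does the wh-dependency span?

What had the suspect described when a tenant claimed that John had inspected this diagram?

"what" originates inside the matrix clause — no clause boundary is crossed.

0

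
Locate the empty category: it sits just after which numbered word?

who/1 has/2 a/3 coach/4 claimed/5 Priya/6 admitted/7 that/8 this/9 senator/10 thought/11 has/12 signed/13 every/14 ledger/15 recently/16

11

The displaced element is "who" (word 1).
It is linked across 3 clause boundaries (Ø → that → Ø).
It functions as the subject of "signed", so the gap sits immediately after word 11 ("thought").
Base order: A coach has claimed Priya admitted that this senator thought who has signed every ledger recently.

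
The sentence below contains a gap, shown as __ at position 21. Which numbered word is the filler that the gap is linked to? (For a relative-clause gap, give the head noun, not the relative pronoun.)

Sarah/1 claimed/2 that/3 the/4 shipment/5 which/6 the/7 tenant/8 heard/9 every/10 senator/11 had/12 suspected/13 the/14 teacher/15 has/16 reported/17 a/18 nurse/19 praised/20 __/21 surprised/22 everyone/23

The gap at 21 is the object of "praised", inside a relative clause.
The relative pronoun is "which" (word 6); it is bound by the head noun immediately before it.
Its filler is the head noun "shipment", at word 5.

5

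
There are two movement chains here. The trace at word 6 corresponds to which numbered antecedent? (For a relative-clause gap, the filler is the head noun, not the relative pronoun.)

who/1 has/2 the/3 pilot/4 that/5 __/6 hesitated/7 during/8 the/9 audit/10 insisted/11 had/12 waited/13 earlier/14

The marked gap is inside the relative clause, the subject of "hesitated".
Its filler is the head noun "pilot" (via "that"), at word 4.
(The other dependency links word 1 to a gap after word 11.)

4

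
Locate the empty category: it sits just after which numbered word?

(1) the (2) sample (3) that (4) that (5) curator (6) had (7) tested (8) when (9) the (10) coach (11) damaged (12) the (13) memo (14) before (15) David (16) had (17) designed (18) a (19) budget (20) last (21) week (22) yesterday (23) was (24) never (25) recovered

7

The displaced element is "the sample" (word 2).
It functions as the direct object of "tested", so the gap sits immediately after word 7 ("tested").
Base order: That curator had tested the sample when the coach damaged the memo before David had designed a budget last week yesterday.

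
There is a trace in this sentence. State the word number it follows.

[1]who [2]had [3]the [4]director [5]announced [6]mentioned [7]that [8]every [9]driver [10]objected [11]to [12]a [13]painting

The displaced element is "who" (word 1).
It is linked across 1 clause boundary (Ø).
It functions as the subject of "mentioned", so the gap sits immediately after word 5 ("announced").
Base order: The director had announced that who mentioned that every driver objected to a painting.

5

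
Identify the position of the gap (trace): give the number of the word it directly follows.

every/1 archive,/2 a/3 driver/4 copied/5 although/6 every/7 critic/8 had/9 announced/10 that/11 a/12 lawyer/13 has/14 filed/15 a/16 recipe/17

The displaced element is "every archive" (word 2).
It functions as the direct object of "copied", so the gap sits immediately after word 5 ("copied").
Base order: A driver copied every archive although every critic had announced that a lawyer has filed a recipe.

5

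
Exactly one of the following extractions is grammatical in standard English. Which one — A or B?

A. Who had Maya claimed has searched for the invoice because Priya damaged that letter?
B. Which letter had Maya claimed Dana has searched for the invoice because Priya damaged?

A

In B, the wh-phrase is extracted from inside an adjunct island (introduced by "because"), which blocks movement.
In A, the extraction path crosses only that-complement boundaries, which are transparent.
So A is grammatical.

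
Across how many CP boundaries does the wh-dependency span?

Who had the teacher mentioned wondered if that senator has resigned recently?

"who" is extracted from the subject of "wondered".
Boundaries crossed, outermost first: [Ø] — 1 in total.

1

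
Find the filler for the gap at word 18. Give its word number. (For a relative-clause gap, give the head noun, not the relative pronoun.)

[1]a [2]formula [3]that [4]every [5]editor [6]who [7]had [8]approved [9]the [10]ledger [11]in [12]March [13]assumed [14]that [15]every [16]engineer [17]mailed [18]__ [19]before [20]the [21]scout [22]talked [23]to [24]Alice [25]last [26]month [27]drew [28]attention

2

The gap at 18 is the object of "mailed", inside a relative clause.
The relative pronoun is "that" (word 3); it is bound by the head noun immediately before it.
Its filler is the head noun "formula", at word 2.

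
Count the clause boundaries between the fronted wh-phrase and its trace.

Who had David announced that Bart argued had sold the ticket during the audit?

"who" is extracted from the subject of "sold".
Boundaries crossed, outermost first: [that], [Ø] — 2 in total.

2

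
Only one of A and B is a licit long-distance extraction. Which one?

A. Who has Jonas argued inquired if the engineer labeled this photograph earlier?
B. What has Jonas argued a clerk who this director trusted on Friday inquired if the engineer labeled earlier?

In B, the wh-phrase is extracted from inside a wh-island (introduced by "if"), which blocks movement.
In A, the extraction path crosses only that-complement boundaries, which are transparent.
So A is grammatical.

A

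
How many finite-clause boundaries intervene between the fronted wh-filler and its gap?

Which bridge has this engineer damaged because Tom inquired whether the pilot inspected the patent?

"which bridge" originates inside the matrix clause — no clause boundary is crossed.

0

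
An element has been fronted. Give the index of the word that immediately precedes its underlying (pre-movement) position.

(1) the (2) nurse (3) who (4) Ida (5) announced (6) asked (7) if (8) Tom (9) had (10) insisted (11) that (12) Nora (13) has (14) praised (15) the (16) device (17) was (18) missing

The displaced element is "the nurse" (word 2).
It is linked across 1 clause boundary (Ø).
It functions as the subject of "asked", so the gap sits immediately after word 5 ("announced").
Base order: Ida announced that the nurse asked if Tom had insisted that Nora has praised the device.

5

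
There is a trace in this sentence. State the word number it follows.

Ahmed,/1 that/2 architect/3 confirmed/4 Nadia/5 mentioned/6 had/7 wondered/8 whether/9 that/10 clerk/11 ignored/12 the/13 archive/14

6

The displaced element is "Ahmed" (word 1).
It is linked across 2 clause boundaries (Ø → Ø).
It functions as the subject of "wondered", so the gap sits immediately after word 6 ("mentioned").
Base order: That architect confirmed Nadia mentioned that Ahmed had wondered whether that clerk ignored the archive.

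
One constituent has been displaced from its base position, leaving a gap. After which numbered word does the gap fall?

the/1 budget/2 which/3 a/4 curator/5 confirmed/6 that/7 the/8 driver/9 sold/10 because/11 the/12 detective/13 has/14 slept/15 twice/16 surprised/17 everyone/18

The displaced element is "the budget" (word 2).
It is linked across 1 clause boundary (that).
It functions as the direct object of "sold", so the gap sits immediately after word 10 ("sold").
Base order: A curator confirmed that the driver sold the budget because the detective has slept twice.

10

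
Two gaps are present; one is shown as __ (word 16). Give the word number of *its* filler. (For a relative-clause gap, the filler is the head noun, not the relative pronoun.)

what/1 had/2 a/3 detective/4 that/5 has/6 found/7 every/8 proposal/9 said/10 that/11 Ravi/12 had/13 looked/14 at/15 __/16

1

The marked gap is the object of the preposition "at" of "looked".
Its filler is the fronted wh-phrase "what", at word 1.
(The other dependency links word 4 to a gap after word 5.)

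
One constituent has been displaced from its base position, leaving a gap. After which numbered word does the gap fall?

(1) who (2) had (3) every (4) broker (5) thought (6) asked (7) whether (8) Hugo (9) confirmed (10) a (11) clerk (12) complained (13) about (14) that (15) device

5

The displaced element is "who" (word 1).
It is linked across 1 clause boundary (Ø).
It functions as the subject of "asked", so the gap sits immediately after word 5 ("thought").
Base order: Every broker had thought that who asked whether Hugo confirmed a clerk complained about that device.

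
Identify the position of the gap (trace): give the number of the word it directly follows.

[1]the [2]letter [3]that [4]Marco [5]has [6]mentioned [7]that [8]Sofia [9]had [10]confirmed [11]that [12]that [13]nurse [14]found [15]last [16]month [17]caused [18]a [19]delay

14

The displaced element is "the letter" (word 2).
It is linked across 2 clause boundaries (that → that).
It functions as the direct object of "found", so the gap sits immediately after word 14 ("found").
Base order: Marco has mentioned that Sofia had confirmed that that nurse found the letter last month.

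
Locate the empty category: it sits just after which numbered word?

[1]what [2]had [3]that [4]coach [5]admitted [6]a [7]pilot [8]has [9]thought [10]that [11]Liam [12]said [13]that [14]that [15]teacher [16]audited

The displaced element is "what" (word 1).
It is linked across 3 clause boundaries (Ø → that → that).
It functions as the direct object of "audited", so the gap sits immediately after word 16 ("audited").
Base order: That coach had admitted a pilot has thought that Liam said that that teacher audited what.

16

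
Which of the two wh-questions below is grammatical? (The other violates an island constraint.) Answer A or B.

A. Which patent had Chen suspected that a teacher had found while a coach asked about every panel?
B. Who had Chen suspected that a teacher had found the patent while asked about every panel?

A

In B, the wh-phrase is extracted from inside an adjunct island (introduced by "while"), which blocks movement.
In A, the extraction path crosses only that-complement boundaries, which are transparent.
So A is grammatical.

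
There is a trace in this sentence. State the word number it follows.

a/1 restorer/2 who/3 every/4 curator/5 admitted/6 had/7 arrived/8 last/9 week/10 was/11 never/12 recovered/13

6

The displaced element is "a restorer" (word 2).
It is linked across 1 clause boundary (Ø).
It functions as the subject of "arrived", so the gap sits immediately after word 6 ("admitted").
Base order: Every curator admitted that a restorer had arrived last week.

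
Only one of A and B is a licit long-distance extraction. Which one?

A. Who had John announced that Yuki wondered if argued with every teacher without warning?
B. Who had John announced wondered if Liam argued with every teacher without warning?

B

In A, the wh-phrase is extracted from inside a wh-island (introduced by "if"), which blocks movement.
In B, the extraction path crosses only that-complement boundaries, which are transparent.
So B is grammatical.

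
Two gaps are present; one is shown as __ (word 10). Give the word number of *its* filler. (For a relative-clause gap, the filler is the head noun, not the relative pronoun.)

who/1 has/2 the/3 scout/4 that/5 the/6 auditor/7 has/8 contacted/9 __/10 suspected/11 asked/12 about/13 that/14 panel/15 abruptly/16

4

The marked gap is inside the relative clause, the direct object of "contacted".
Its filler is the head noun "scout" (via "that"), at word 4.
(The other dependency links word 1 to a gap after word 11.)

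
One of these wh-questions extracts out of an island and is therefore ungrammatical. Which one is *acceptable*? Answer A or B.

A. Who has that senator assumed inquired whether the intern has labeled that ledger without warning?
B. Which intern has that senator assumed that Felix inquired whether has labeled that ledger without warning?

In B, the wh-phrase is extracted from inside a wh-island (introduced by "whether"), which blocks movement.
In A, the extraction path crosses only that-complement boundaries, which are transparent.
So A is grammatical.

A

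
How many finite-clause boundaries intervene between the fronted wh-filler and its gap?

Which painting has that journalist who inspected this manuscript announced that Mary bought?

"which painting" is extracted from the object of "bought".
Boundaries crossed, outermost first: [that] — 1 in total.

1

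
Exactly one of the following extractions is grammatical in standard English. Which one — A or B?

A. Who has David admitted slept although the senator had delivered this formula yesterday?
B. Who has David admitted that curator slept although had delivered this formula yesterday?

In B, the wh-phrase is extracted from inside an adjunct island (introduced by "although"), which blocks movement.
In A, the extraction path crosses only that-complement boundaries, which are transparent.
So A is grammatical.

A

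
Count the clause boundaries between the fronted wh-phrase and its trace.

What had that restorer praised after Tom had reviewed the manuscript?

0

"what" originates inside the matrix clause — no clause boundary is crossed.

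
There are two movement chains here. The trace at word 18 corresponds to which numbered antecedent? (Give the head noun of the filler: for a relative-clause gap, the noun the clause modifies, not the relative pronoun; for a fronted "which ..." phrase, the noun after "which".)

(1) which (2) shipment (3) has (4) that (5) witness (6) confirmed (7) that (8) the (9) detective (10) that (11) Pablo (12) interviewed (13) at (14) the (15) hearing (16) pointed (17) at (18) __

2

The marked gap is the object of the preposition "at" of "pointed".
Its filler is the fronted wh-phrase "which shipment", at word 2.
(The other dependency links word 9 to a gap after word 12.)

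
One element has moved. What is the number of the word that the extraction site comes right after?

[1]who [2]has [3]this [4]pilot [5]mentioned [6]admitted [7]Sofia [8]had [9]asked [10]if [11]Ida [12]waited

The displaced element is "who" (word 1).
It is linked across 1 clause boundary (Ø).
It functions as the subject of "admitted", so the gap sits immediately after word 5 ("mentioned").
Base order: This pilot has mentioned that who admitted Sofia had asked if Ida waited.

5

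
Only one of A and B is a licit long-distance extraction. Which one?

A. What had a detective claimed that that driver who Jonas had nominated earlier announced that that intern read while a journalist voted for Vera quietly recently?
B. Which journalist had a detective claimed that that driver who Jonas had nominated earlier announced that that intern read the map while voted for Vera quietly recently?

In B, the wh-phrase is extracted from inside an adjunct island (introduced by "while"), which blocks movement.
In A, the extraction path crosses only that-complement boundaries, which are transparent.
So A is grammatical.

A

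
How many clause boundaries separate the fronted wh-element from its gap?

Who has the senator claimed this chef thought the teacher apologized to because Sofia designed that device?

2

"who" is extracted from the PP object of "apologized".
Boundaries crossed, outermost first: [Ø], [Ø] — 2 in total.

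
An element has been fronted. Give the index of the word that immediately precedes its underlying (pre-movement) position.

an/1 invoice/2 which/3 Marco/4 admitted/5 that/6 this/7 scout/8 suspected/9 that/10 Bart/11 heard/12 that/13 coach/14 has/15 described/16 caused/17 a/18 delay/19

16

The displaced element is "an invoice" (word 2).
It is linked across 3 clause boundaries (that → that → Ø).
It functions as the direct object of "described", so the gap sits immediately after word 16 ("described").
Base order: Marco admitted that this scout suspected that Bart heard that coach has described an invoice.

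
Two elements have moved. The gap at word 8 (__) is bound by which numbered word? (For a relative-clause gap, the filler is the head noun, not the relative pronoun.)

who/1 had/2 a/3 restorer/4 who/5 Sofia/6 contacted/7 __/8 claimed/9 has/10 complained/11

4

The marked gap is inside the relative clause, the direct object of "contacted".
Its filler is the head noun "restorer" (via "who"), at word 4.
(The other dependency links word 1 to a gap after word 9.)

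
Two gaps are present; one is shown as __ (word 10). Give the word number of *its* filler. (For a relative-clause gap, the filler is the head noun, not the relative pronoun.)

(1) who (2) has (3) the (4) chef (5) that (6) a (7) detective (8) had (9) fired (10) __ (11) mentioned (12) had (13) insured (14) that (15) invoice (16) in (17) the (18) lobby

4

The marked gap is inside the relative clause, the direct object of "fired".
Its filler is the head noun "chef" (via "that"), at word 4.
(The other dependency links word 1 to a gap after word 11.)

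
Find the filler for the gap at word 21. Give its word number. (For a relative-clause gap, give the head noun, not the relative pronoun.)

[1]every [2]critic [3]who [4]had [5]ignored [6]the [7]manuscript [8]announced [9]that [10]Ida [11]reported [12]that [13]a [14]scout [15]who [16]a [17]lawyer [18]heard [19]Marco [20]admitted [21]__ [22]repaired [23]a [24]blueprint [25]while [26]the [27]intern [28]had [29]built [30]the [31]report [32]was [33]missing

14

The gap at 21 is the subject of "repaired", inside a relative clause.
The relative pronoun is "who" (word 15); it is bound by the head noun immediately before it.
Its filler is the head noun "scout", at word 14.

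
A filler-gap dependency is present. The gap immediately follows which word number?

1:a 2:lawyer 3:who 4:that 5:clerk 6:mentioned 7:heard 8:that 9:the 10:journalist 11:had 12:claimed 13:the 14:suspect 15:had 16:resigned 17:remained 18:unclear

6

The displaced element is "a lawyer" (word 2).
It is linked across 1 clause boundary (Ø).
It functions as the subject of "heard", so the gap sits immediately after word 6 ("mentioned").
Base order: That clerk mentioned that a lawyer heard that the journalist had claimed the suspect had resigned.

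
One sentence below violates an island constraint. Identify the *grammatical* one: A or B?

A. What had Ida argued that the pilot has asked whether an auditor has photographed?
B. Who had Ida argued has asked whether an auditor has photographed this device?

In A, the wh-phrase is extracted from inside a wh-island (introduced by "whether"), which blocks movement.
In B, the extraction path crosses only that-complement boundaries, which are transparent.
So B is grammatical.

B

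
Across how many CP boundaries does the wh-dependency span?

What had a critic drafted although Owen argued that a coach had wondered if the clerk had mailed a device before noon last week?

0

"what" originates inside the matrix clause — no clause boundary is crossed.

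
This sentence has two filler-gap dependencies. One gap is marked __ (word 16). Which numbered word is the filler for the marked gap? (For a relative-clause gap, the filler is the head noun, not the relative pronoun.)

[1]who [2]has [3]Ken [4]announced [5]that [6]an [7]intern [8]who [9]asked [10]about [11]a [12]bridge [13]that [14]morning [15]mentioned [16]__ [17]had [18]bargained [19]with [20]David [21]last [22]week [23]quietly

The marked gap is the subject of "bargained".
Its filler is the fronted wh-phrase "who", at word 1.
(The other dependency links word 7 to a gap after word 8.)

1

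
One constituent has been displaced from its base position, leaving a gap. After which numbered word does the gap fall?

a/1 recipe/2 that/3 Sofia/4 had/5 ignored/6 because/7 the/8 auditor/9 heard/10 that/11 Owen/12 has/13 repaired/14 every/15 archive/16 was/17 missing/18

6

The displaced element is "a recipe" (word 2).
It functions as the direct object of "ignored", so the gap sits immediately after word 6 ("ignored").
Base order: Sofia had ignored a recipe because the auditor heard that Owen has repaired every archive.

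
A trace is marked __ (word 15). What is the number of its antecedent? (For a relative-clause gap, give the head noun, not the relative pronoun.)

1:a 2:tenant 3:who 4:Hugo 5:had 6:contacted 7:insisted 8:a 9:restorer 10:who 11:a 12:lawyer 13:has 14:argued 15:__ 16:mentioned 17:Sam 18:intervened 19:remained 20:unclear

The gap at 15 is the subject of "mentioned", inside a relative clause.
The relative pronoun is "who" (word 10); it is bound by the head noun immediately before it.
Its filler is the head noun "restorer", at word 9.

9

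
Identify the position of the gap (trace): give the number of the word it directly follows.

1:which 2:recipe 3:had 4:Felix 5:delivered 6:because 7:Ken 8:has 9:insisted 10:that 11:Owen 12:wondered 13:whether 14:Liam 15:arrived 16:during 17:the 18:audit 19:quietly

5

The displaced element is "which recipe" (word 2).
It functions as the direct object of "delivered", so the gap sits immediately after word 5 ("delivered").
Base order: Felix had delivered which recipe because Ken has insisted that Owen wondered whether Liam arrived during the audit quietly.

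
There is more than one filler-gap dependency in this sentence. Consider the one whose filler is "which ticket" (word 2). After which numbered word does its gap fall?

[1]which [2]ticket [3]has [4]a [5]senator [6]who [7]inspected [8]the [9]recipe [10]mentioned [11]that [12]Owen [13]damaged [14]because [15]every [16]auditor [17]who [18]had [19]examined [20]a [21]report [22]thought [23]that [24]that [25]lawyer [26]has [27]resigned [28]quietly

The displaced element is "which ticket" (word 2).
It is linked across 1 clause boundary (that).
It functions as the direct object of "damaged", so the gap sits immediately after word 13 ("damaged").
Base order: A senator who inspected the recipe has mentioned that Owen damaged which ticket because every auditor who had examined a report thought that that lawyer has resigned quietly.

13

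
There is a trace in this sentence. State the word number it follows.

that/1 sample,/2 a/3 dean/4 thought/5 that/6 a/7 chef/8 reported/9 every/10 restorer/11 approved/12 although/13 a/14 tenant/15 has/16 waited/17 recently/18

The displaced element is "that sample" (word 2).
It is linked across 2 clause boundaries (that → Ø).
It functions as the direct object of "approved", so the gap sits immediately after word 12 ("approved").
Base order: A dean thought that a chef reported every restorer approved that sample although a tenant has waited recently.

12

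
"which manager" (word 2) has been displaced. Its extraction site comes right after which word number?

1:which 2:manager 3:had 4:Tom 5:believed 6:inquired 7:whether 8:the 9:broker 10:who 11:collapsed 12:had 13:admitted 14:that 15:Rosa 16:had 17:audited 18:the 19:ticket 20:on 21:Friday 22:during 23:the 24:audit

5

The displaced element is "which manager" (word 2).
It is linked across 1 clause boundary (Ø).
It functions as the subject of "inquired", so the gap sits immediately after word 5 ("believed").
Base order: Tom had believed which manager inquired whether the broker who collapsed had admitted that Rosa had audited the ticket on Friday during the audit.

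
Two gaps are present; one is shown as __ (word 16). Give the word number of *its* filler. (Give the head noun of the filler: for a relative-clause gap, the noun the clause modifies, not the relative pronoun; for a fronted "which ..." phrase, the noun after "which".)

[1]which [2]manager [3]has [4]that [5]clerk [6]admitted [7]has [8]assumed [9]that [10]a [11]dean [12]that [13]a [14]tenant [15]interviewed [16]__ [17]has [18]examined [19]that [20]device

11

The marked gap is inside the relative clause, the direct object of "interviewed".
Its filler is the head noun "dean" (via "that"), at word 11.
(The other dependency links word 2 to a gap after word 6.)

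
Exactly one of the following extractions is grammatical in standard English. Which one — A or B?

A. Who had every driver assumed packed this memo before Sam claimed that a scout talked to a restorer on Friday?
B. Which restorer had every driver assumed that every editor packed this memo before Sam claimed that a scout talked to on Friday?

In B, the wh-phrase is extracted from inside an adjunct island (introduced by "before"), which blocks movement.
In A, the extraction path crosses only that-complement boundaries, which are transparent.
So A is grammatical.

A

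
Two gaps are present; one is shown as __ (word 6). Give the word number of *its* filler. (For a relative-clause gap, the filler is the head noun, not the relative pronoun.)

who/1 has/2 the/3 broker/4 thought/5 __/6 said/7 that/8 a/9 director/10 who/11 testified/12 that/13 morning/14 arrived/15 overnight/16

1

The marked gap is the subject of "said".
Its filler is the fronted wh-phrase "who", at word 1.
(The other dependency links word 10 to a gap after word 11.)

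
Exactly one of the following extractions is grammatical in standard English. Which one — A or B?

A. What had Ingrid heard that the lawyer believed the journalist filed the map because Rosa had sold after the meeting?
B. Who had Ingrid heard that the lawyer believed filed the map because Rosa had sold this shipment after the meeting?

In A, the wh-phrase is extracted from inside an adjunct island (introduced by "because"), which blocks movement.
In B, the extraction path crosses only that-complement boundaries, which are transparent.
So B is grammatical.

B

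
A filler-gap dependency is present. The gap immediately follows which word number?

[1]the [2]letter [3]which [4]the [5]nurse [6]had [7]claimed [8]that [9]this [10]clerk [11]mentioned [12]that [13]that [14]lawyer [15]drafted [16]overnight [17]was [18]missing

15

The displaced element is "the letter" (word 2).
It is linked across 2 clause boundaries (that → that).
It functions as the direct object of "drafted", so the gap sits immediately after word 15 ("drafted").
Base order: The nurse had claimed that this clerk mentioned that that lawyer drafted the letter overnight.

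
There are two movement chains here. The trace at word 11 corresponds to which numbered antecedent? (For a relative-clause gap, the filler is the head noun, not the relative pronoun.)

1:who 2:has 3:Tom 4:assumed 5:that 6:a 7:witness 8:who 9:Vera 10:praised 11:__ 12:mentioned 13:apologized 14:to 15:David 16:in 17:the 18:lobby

The marked gap is inside the relative clause, the direct object of "praised".
Its filler is the head noun "witness" (via "who"), at word 7.
(The other dependency links word 1 to a gap after word 12.)

7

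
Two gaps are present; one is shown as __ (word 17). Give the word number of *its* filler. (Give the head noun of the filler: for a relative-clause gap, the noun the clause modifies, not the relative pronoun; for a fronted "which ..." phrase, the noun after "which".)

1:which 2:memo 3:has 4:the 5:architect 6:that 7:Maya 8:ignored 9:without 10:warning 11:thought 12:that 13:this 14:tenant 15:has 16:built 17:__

2

The marked gap is the direct object of "built".
Its filler is the fronted wh-phrase "which memo", at word 2.
(The other dependency links word 5 to a gap after word 8.)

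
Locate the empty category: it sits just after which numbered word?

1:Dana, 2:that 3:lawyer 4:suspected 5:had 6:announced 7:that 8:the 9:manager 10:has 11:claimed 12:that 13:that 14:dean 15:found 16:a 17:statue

4

The displaced element is "Dana" (word 1).
It is linked across 1 clause boundary (Ø).
It functions as the subject of "announced", so the gap sits immediately after word 4 ("suspected").
Base order: That lawyer suspected that Dana had announced that the manager has claimed that that dean found a statue.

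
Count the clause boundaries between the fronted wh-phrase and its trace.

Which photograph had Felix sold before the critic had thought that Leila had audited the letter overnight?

0

"which photograph" originates inside the matrix clause — no clause boundary is crossed.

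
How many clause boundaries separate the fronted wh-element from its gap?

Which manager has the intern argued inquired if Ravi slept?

"which manager" is extracted from the subject of "inquired".
Boundaries crossed, outermost first: [Ø] — 1 in total.

1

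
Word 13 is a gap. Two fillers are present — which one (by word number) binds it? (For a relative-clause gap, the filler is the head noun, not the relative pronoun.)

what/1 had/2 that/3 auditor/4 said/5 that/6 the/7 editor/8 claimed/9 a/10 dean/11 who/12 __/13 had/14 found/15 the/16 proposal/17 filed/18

The marked gap is inside the relative clause, the subject of "found".
Its filler is the head noun "dean" (via "who"), at word 11.
(The other dependency links word 1 to a gap after word 18.)

11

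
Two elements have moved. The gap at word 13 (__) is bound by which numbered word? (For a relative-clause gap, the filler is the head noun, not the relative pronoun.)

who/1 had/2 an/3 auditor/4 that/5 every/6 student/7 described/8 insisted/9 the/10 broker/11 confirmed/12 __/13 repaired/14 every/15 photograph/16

1

The marked gap is the subject of "repaired".
Its filler is the fronted wh-phrase "who", at word 1.
(The other dependency links word 4 to a gap after word 8.)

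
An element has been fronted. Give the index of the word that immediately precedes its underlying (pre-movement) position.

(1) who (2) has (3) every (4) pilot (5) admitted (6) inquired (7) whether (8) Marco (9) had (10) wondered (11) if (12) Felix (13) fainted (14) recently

The displaced element is "who" (word 1).
It is linked across 1 clause boundary (Ø).
It functions as the subject of "inquired", so the gap sits immediately after word 5 ("admitted").
Base order: Every pilot has admitted that who inquired whether Marco had wondered if Felix fainted recently.

5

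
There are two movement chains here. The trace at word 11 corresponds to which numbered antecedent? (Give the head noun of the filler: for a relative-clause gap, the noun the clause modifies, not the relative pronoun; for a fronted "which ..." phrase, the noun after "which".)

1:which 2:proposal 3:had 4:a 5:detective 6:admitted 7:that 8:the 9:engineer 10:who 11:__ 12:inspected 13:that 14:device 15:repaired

9

The marked gap is inside the relative clause, the subject of "inspected".
Its filler is the head noun "engineer" (via "who"), at word 9.
(The other dependency links word 2 to a gap after word 15.)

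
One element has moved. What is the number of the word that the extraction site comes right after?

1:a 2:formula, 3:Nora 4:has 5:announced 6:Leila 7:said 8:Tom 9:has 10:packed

10

The displaced element is "a formula" (word 2).
It is linked across 2 clause boundaries (Ø → Ø).
It functions as the direct object of "packed", so the gap sits immediately after word 10 ("packed").
Base order: Nora has announced Leila said Tom has packed a formula.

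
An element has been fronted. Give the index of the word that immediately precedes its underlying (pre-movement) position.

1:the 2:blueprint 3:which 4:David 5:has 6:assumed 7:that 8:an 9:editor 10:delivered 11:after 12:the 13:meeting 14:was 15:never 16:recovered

10

The displaced element is "the blueprint" (word 2).
It is linked across 1 clause boundary (that).
It functions as the direct object of "delivered", so the gap sits immediately after word 10 ("delivered").
Base order: David has assumed that an editor delivered the blueprint after the meeting.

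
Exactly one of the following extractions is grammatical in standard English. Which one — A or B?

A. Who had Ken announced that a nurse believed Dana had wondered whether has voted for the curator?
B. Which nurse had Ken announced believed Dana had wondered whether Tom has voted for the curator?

In A, the wh-phrase is extracted from inside a wh-island (introduced by "whether"), which blocks movement.
In B, the extraction path crosses only that-complement boundaries, which are transparent.
So B is grammatical.

B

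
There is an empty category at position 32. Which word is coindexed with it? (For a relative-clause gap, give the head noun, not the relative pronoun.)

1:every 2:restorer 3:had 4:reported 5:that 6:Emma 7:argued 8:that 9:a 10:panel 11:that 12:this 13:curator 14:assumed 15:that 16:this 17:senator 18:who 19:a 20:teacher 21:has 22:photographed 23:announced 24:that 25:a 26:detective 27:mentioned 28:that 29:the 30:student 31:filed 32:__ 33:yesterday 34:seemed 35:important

10

The gap at 32 is the object of "filed", inside a relative clause.
The relative pronoun is "that" (word 11); it is bound by the head noun immediately before it.
Its filler is the head noun "panel", at word 10.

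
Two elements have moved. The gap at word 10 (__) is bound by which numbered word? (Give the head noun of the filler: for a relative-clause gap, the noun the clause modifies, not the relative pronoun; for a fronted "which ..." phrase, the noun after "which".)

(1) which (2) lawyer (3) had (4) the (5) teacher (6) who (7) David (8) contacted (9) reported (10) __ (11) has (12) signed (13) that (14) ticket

The marked gap is the subject of "signed".
Its filler is the fronted wh-phrase "which lawyer", at word 2.
(The other dependency links word 5 to a gap after word 8.)

2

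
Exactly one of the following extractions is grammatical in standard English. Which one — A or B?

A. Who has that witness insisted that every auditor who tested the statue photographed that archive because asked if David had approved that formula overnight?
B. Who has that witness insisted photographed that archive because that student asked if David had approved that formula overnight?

B

In A, the wh-phrase is extracted from inside an adjunct island (introduced by "because"), which blocks movement.
In B, the extraction path crosses only that-complement boundaries, which are transparent.
So B is grammatical.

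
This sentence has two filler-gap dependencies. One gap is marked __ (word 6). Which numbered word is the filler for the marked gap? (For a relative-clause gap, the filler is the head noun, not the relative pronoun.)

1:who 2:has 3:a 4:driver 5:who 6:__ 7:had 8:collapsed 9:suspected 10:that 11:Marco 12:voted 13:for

The marked gap is inside the relative clause, the subject of "collapsed".
Its filler is the head noun "driver" (via "who"), at word 4.
(The other dependency links word 1 to a gap after word 13.)

4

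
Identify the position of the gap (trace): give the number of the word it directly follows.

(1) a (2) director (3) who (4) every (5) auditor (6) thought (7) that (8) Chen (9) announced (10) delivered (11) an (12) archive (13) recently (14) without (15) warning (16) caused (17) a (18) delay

The displaced element is "a director" (word 2).
It is linked across 2 clause boundaries (that → Ø).
It functions as the subject of "delivered", so the gap sits immediately after word 9 ("announced").
Base order: Every auditor thought that Chen announced that a director delivered an archive recently without warning.

9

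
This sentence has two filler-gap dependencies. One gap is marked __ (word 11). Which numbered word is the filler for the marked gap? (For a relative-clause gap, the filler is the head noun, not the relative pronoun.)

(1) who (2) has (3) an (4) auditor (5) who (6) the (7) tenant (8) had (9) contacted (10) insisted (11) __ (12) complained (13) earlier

The marked gap is the subject of "complained".
Its filler is the fronted wh-phrase "who", at word 1.
(The other dependency links word 4 to a gap after word 9.)

1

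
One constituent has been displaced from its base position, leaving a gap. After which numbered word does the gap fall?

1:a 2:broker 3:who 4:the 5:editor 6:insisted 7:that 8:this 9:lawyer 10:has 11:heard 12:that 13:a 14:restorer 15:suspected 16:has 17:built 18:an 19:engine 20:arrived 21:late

15

The displaced element is "a broker" (word 2).
It is linked across 3 clause boundaries (that → that → Ø).
It functions as the subject of "built", so the gap sits immediately after word 15 ("suspected").
Base order: The editor insisted that this lawyer has heard that a restorer suspected that a broker has built an engine.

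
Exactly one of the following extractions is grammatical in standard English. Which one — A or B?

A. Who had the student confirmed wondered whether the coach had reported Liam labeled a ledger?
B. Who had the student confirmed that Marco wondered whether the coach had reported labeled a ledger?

A

In B, the wh-phrase is extracted from inside a wh-island (introduced by "whether"), which blocks movement.
In A, the extraction path crosses only that-complement boundaries, which are transparent.
So A is grammatical.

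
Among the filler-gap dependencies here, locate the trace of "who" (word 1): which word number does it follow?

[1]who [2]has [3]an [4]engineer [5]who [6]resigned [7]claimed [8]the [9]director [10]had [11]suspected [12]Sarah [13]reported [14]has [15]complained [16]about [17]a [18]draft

The displaced element is "who" (word 1).
It is linked across 3 clause boundaries (Ø → Ø → Ø).
It functions as the subject of "complained", so the gap sits immediately after word 13 ("reported").
Base order: An engineer who resigned has claimed the director had suspected Sarah reported that who has complained about a draft.

13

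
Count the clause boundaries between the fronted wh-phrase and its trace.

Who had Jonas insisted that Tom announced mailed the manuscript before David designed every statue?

"who" is extracted from the subject of "mailed".
Boundaries crossed, outermost first: [that], [Ø] — 2 in total.

2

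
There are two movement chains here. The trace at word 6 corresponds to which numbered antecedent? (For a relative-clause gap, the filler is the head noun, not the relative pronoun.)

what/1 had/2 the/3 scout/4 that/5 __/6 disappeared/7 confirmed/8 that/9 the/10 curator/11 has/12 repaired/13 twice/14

The marked gap is inside the relative clause, the subject of "disappeared".
Its filler is the head noun "scout" (via "that"), at word 4.
(The other dependency links word 1 to a gap after word 13.)

4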